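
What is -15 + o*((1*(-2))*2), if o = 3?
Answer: -27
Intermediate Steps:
-15 + o*((1*(-2))*2) = -15 + 3*((1*(-2))*2) = -15 + 3*(-2*2) = -15 + 3*(-4) = -15 - 12 = -27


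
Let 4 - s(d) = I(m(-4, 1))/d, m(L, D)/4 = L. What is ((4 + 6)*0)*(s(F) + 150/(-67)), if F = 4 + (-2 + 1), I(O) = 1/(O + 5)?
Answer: 0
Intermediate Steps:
m(L, D) = 4*L
I(O) = 1/(5 + O)
F = 3 (F = 4 - 1 = 3)
s(d) = 4 + 1/(11*d) (s(d) = 4 - 1/((5 + 4*(-4))*d) = 4 - 1/((5 - 16)*d) = 4 - 1/((-11)*d) = 4 - (-1)/(11*d) = 4 + 1/(11*d))
((4 + 6)*0)*(s(F) + 150/(-67)) = ((4 + 6)*0)*((4 + (1/11)/3) + 150/(-67)) = (10*0)*((4 + (1/11)*(⅓)) + 150*(-1/67)) = 0*((4 + 1/33) - 150/67) = 0*(133/33 - 150/67) = 0*(3961/2211) = 0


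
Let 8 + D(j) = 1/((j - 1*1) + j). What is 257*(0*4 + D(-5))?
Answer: -22873/11 ≈ -2079.4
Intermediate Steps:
D(j) = -8 + 1/(-1 + 2*j) (D(j) = -8 + 1/((j - 1*1) + j) = -8 + 1/((j - 1) + j) = -8 + 1/((-1 + j) + j) = -8 + 1/(-1 + 2*j))
257*(0*4 + D(-5)) = 257*(0*4 + (9 - 16*(-5))/(-1 + 2*(-5))) = 257*(0 + (9 + 80)/(-1 - 10)) = 257*(0 + 89/(-11)) = 257*(0 - 1/11*89) = 257*(0 - 89/11) = 257*(-89/11) = -22873/11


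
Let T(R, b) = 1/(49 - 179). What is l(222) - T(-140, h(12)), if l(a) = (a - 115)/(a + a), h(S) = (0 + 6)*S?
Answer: 7177/28860 ≈ 0.24868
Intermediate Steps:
h(S) = 6*S
l(a) = (-115 + a)/(2*a) (l(a) = (-115 + a)/((2*a)) = (-115 + a)*(1/(2*a)) = (-115 + a)/(2*a))
T(R, b) = -1/130 (T(R, b) = 1/(-130) = -1/130)
l(222) - T(-140, h(12)) = (½)*(-115 + 222)/222 - 1*(-1/130) = (½)*(1/222)*107 + 1/130 = 107/444 + 1/130 = 7177/28860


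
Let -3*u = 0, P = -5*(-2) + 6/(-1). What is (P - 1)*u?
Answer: 0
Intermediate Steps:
P = 4 (P = 10 + 6*(-1) = 10 - 6 = 4)
u = 0 (u = -⅓*0 = 0)
(P - 1)*u = (4 - 1)*0 = 3*0 = 0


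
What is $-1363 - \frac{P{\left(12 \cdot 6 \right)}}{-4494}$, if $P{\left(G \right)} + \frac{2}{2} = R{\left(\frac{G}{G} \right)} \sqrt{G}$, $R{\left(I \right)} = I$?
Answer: $- \frac{6125323}{4494} + \frac{\sqrt{2}}{749} \approx -1363.0$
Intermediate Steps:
$P{\left(G \right)} = -1 + \sqrt{G}$ ($P{\left(G \right)} = -1 + \frac{G}{G} \sqrt{G} = -1 + 1 \sqrt{G} = -1 + \sqrt{G}$)
$-1363 - \frac{P{\left(12 \cdot 6 \right)}}{-4494} = -1363 - \frac{-1 + \sqrt{12 \cdot 6}}{-4494} = -1363 - \left(-1 + \sqrt{72}\right) \left(- \frac{1}{4494}\right) = -1363 - \left(-1 + 6 \sqrt{2}\right) \left(- \frac{1}{4494}\right) = -1363 - \left(\frac{1}{4494} - \frac{\sqrt{2}}{749}\right) = - \frac{6125323}{4494} + \frac{\sqrt{2}}{749}$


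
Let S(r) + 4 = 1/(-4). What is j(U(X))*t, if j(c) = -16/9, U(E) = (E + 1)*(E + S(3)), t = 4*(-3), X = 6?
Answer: 64/3 ≈ 21.333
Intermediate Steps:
S(r) = -17/4 (S(r) = -4 + 1/(-4) = -4 - 1/4 = -17/4)
t = -12
U(E) = (1 + E)*(-17/4 + E) (U(E) = (E + 1)*(E - 17/4) = (1 + E)*(-17/4 + E))
j(c) = -16/9 (j(c) = -16*1/9 = -16/9)
j(U(X))*t = -16/9*(-12) = 64/3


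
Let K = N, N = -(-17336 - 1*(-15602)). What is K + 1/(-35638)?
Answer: 61796291/35638 ≈ 1734.0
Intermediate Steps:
N = 1734 (N = -(-17336 + 15602) = -1*(-1734) = 1734)
K = 1734
K + 1/(-35638) = 1734 + 1/(-35638) = 1734 - 1/35638 = 61796291/35638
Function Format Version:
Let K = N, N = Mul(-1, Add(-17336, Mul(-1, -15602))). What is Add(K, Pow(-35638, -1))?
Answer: Rational(61796291, 35638) ≈ 1734.0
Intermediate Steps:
N = 1734 (N = Mul(-1, Add(-17336, 15602)) = Mul(-1, -1734) = 1734)
K = 1734
Add(K, Pow(-35638, -1)) = Add(1734, Pow(-35638, -1)) = Add(1734, Rational(-1, 35638)) = Rational(61796291, 35638)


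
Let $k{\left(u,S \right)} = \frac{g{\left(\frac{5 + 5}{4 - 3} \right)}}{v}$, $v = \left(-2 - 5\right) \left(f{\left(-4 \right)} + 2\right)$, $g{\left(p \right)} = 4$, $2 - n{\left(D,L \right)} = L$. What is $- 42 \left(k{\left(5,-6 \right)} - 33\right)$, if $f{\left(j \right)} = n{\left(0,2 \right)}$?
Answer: $1398$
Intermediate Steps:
$n{\left(D,L \right)} = 2 - L$
$f{\left(j \right)} = 0$ ($f{\left(j \right)} = 2 - 2 = 0$)
$v = -14$ ($v = \left(-2 - 5\right) \left(0 + 2\right) = \left(-7\right) 2 = -14$)
$k{\left(u,S \right)} = - \frac{2}{7}$ ($k{\left(u,S \right)} = \frac{4}{-14} = 4 \left(- \frac{1}{14}\right) = - \frac{2}{7}$)
$- 42 \left(k{\left(5,-6 \right)} - 33\right) = - 42 \left(- \frac{2}{7} - 33\right) = \left(-42\right) \left(- \frac{233}{7}\right) = 1398$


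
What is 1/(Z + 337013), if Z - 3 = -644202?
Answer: -1/307186 ≈ -3.2554e-6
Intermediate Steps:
Z = -644199 (Z = 3 - 644202 = -644199)
1/(Z + 337013) = 1/(-644199 + 337013) = 1/(-307186) = -1/307186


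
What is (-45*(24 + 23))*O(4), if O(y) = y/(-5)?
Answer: 1692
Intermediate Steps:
O(y) = -y/5 (O(y) = y*(-⅕) = -y/5)
(-45*(24 + 23))*O(4) = (-45*(24 + 23))*(-⅕*4) = -45*47*(-⅘) = -2115*(-⅘) = 1692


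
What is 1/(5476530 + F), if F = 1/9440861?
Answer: 9440861/51703158492331 ≈ 1.8260e-7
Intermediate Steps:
F = 1/9440861 ≈ 1.0592e-7
1/(5476530 + F) = 1/(5476530 + 1/9440861) = 1/(51703158492331/9440861) = 9440861/51703158492331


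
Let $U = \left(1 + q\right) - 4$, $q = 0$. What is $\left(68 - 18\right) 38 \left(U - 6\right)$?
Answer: $-17100$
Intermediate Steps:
$U = -3$ ($U = \left(1 + 0\right) - 4 = 1 - 4 = -3$)
$\left(68 - 18\right) 38 \left(U - 6\right) = \left(68 - 18\right) 38 \left(-3 - 6\right) = 50 \cdot 38 \left(-3 - 6\right) = 1900 \left(-9\right) = -17100$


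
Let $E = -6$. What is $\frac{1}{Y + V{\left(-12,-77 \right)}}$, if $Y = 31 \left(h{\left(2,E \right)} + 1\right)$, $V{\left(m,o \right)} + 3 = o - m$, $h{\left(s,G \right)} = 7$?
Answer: $\frac{1}{180} \approx 0.0055556$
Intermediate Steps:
$V{\left(m,o \right)} = -3 + o - m$ ($V{\left(m,o \right)} = -3 - \left(m - o\right) = -3 + o - m$)
$Y = 248$ ($Y = 31 \left(7 + 1\right) = 31 \cdot 8 = 248$)
$\frac{1}{Y + V{\left(-12,-77 \right)}} = \frac{1}{248 - 68} = \frac{1}{180}$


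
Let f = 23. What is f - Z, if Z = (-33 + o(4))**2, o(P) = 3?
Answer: -877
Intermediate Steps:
Z = 900 (Z = (-33 + 3)**2 = (-30)**2 = 900)
f - Z = 23 - 1*900 = 23 - 900 = -877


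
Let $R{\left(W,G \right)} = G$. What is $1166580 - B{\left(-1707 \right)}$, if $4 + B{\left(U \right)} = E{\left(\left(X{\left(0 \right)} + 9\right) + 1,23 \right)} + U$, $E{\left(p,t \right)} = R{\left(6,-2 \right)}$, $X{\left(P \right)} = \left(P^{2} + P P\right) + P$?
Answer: $1168293$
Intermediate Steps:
$X{\left(P \right)} = P + 2 P^{2}$ ($X{\left(P \right)} = \left(P^{2} + P^{2}\right) + P = 2 P^{2} + P = P + 2 P^{2}$)
$E{\left(p,t \right)} = -2$
$B{\left(U \right)} = -6 + U$ ($B{\left(U \right)} = -4 + \left(-2 + U\right) = -6 + U$)
$1166580 - B{\left(-1707 \right)} = 1166580 - \left(-6 - 1707\right) = 1166580 - -1713 = 1166580 + 1713 = 1168293$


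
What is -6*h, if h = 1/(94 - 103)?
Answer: 2/3 ≈ 0.66667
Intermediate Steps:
h = -1/9 (h = 1/(-9) = -1/9 ≈ -0.11111)
-6*h = -6*(-1/9) = 2/3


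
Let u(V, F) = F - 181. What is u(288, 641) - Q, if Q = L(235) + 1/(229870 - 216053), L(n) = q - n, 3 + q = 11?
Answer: 9492278/13817 ≈ 687.00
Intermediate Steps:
q = 8 (q = -3 + 11 = 8)
L(n) = 8 - n
u(V, F) = -181 + F
Q = -3136458/13817 (Q = (8 - 1*235) + 1/(229870 - 216053) = (8 - 235) + 1/13817 = -227 + 1/13817 = -3136458/13817 ≈ -227.00)
u(288, 641) - Q = (-181 + 641) - 1*(-3136458/13817) = 460 + 3136458/13817 = 9492278/13817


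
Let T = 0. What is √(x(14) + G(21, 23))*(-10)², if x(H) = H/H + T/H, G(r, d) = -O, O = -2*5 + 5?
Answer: 100*√6 ≈ 244.95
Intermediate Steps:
O = -5 (O = -10 + 5 = -5)
G(r, d) = 5 (G(r, d) = -1*(-5) = 5)
x(H) = 1 (x(H) = H/H + 0/H = 1 + 0 = 1)
√(x(14) + G(21, 23))*(-10)² = √(1 + 5)*(-10)² = √6*100 = 100*√6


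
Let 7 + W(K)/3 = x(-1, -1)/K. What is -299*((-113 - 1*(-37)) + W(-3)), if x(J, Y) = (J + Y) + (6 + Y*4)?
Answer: 29003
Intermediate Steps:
x(J, Y) = 6 + J + 5*Y (x(J, Y) = (J + Y) + (6 + 4*Y) = 6 + J + 5*Y)
W(K) = -21 (W(K) = -21 + 3*((6 - 1 + 5*(-1))/K) = -21 + 3*((6 - 1 - 5)/K) = -21 + 3*(0/K) = -21 + 3*0 = -21 + 0 = -21)
-299*((-113 - 1*(-37)) + W(-3)) = -299*((-113 - 1*(-37)) - 21) = -299*((-113 + 37) - 21) = -299*(-76 - 21) = -299*(-97) = 29003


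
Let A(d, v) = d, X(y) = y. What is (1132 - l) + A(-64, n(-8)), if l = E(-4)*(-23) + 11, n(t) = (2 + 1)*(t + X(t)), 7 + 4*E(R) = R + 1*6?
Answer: 4113/4 ≈ 1028.3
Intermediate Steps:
E(R) = -1/4 + R/4 (E(R) = -7/4 + (R + 1*6)/4 = -7/4 + (R + 6)/4 = -7/4 + (6 + R)/4 = -7/4 + (3/2 + R/4) = -1/4 + R/4)
n(t) = 6*t (n(t) = (2 + 1)*(t + t) = 3*(2*t) = 6*t)
l = 159/4 (l = (-1/4 + (1/4)*(-4))*(-23) + 11 = (-1/4 - 1)*(-23) + 11 = -5/4*(-23) + 11 = 115/4 + 11 = 159/4 ≈ 39.750)
(1132 - l) + A(-64, n(-8)) = (1132 - 1*159/4) - 64 = (1132 - 159/4) - 64 = 4369/4 - 64 = 4113/4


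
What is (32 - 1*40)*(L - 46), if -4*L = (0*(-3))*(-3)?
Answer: 368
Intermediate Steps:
L = 0 (L = -0*(-3)*(-3)/4 = -0*(-3) = -1/4*0 = 0)
(32 - 1*40)*(L - 46) = (32 - 1*40)*(0 - 46) = (32 - 40)*(-46) = -8*(-46) = 368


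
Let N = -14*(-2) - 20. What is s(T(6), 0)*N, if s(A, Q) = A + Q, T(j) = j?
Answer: 48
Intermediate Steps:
N = 8 (N = 28 - 20 = 8)
s(T(6), 0)*N = (6 + 0)*8 = 6*8 = 48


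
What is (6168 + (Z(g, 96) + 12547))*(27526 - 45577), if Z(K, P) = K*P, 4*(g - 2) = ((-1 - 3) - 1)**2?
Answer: -352120857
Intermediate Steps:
g = 33/4 (g = 2 + ((-1 - 3) - 1)**2/4 = 2 + (-4 - 1)**2/4 = 2 + (1/4)*(-5)**2 = 2 + (1/4)*25 = 2 + 25/4 = 33/4 ≈ 8.2500)
(6168 + (Z(g, 96) + 12547))*(27526 - 45577) = (6168 + ((33/4)*96 + 12547))*(27526 - 45577) = (6168 + (792 + 12547))*(-18051) = (6168 + 13339)*(-18051) = 19507*(-18051) = -352120857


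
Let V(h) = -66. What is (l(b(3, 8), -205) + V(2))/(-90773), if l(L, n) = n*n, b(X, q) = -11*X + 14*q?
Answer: -41959/90773 ≈ -0.46224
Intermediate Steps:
l(L, n) = n**2
(l(b(3, 8), -205) + V(2))/(-90773) = ((-205)**2 - 66)/(-90773) = (42025 - 66)*(-1/90773) = 41959*(-1/90773) = -41959/90773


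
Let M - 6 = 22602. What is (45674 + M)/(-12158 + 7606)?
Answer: -34141/2276 ≈ -15.000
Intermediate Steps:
M = 22608 (M = 6 + 22602 = 22608)
(45674 + M)/(-12158 + 7606) = (45674 + 22608)/(-12158 + 7606) = 68282/(-4552) = 68282*(-1/4552) = -34141/2276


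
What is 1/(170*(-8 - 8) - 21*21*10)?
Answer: -1/7130 ≈ -0.00014025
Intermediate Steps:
1/(170*(-8 - 8) - 21*21*10) = 1/(170*(-16) - 441*10) = 1/(-2720 - 4410) = 1/(-7130) = -1/7130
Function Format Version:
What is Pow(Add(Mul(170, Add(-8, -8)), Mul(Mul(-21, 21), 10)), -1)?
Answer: Rational(-1, 7130) ≈ -0.00014025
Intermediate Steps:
Pow(Add(Mul(170, Add(-8, -8)), Mul(Mul(-21, 21), 10)), -1) = Pow(Add(Mul(170, -16), Mul(-441, 10)), -1) = Pow(Add(-2720, -4410), -1) = Pow(-7130, -1) = Rational(-1, 7130)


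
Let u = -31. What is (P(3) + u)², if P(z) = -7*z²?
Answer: 8836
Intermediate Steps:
(P(3) + u)² = (-7*3² - 31)² = (-7*9 - 31)² = (-63 - 31)² = (-94)² = 8836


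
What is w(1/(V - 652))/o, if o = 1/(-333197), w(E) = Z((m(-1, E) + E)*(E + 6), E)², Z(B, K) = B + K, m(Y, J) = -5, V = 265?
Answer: -6728788435687120853/22430753361 ≈ -2.9998e+8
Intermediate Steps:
w(E) = (E + (-5 + E)*(6 + E))² (w(E) = ((-5 + E)*(E + 6) + E)² = ((-5 + E)*(6 + E) + E)² = (E + (-5 + E)*(6 + E))²)
o = -1/333197 ≈ -3.0012e-6
w(1/(V - 652))/o = (-30 + (1/(265 - 652))² + 2/(265 - 652))²/(-1/333197) = (-30 + (1/(-387))² + 2/(-387))²*(-333197) = (-30 + (-1/387)² + 2*(-1/387))²*(-333197) = (-30 + 1/149769 - 2/387)²*(-333197) = (-4493843/149769)²*(-333197) = (20194624908649/22430753361)*(-333197) = -6728788435687120853/22430753361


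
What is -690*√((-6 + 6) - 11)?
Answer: -690*I*√11 ≈ -2288.5*I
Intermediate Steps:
-690*√((-6 + 6) - 11) = -690*√(0 - 11) = -690*I*√11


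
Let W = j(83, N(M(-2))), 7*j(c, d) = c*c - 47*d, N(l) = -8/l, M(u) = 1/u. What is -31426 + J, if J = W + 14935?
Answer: -109300/7 ≈ -15614.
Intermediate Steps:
j(c, d) = -47*d/7 + c²/7 (j(c, d) = (c*c - 47*d)/7 = (c² - 47*d)/7 = -47*d/7 + c²/7)
W = 6137/7 (W = -(-376)/(7*(1/(-2))) + (⅐)*83² = -(-376)/(7*(-½)) + (⅐)*6889 = -(-376)*(-2)/7 + 6889/7 = -47/7*16 + 6889/7 = -752/7 + 6889/7 = 6137/7 ≈ 876.71)
J = 110682/7 (J = 6137/7 + 14935 = 110682/7 ≈ 15812.)
-31426 + J = -31426 + 110682/7 = -109300/7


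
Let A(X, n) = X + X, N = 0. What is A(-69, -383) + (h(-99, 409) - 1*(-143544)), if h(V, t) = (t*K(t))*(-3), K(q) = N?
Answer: 143406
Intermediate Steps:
K(q) = 0
h(V, t) = 0 (h(V, t) = (t*0)*(-3) = 0*(-3) = 0)
A(X, n) = 2*X
A(-69, -383) + (h(-99, 409) - 1*(-143544)) = 2*(-69) + (0 - 1*(-143544)) = -138 + (0 + 143544) = -138 + 143544 = 143406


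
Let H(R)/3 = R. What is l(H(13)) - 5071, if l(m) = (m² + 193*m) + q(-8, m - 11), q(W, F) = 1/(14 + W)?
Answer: 23863/6 ≈ 3977.2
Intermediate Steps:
H(R) = 3*R
l(m) = ⅙ + m² + 193*m (l(m) = (m² + 193*m) + 1/(14 - 8) = (m² + 193*m) + 1/6 = (m² + 193*m) + ⅙ = ⅙ + m² + 193*m)
l(H(13)) - 5071 = (⅙ + (3*13)² + 193*(3*13)) - 5071 = (⅙ + 39² + 193*39) - 5071 = (⅙ + 1521 + 7527) - 5071 = 54289/6 - 5071 = 23863/6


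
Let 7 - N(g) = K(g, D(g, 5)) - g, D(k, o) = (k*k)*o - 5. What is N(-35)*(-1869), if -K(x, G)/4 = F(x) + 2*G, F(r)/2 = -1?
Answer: -91438956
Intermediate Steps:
F(r) = -2 (F(r) = 2*(-1) = -2)
D(k, o) = -5 + o*k**2 (D(k, o) = k**2*o - 5 = o*k**2 - 5 = -5 + o*k**2)
K(x, G) = 8 - 8*G (K(x, G) = -4*(-2 + 2*G) = 8 - 8*G)
N(g) = -41 + g + 40*g**2 (N(g) = 7 - ((8 - 8*(-5 + 5*g**2)) - g) = 7 - ((8 + (40 - 40*g**2)) - g) = 7 - ((48 - 40*g**2) - g) = 7 - (48 - g - 40*g**2) = 7 + (-48 + g + 40*g**2) = -41 + g + 40*g**2)
N(-35)*(-1869) = (-41 - 35 + 40*(-35)**2)*(-1869) = (-41 - 35 + 40*1225)*(-1869) = (-41 - 35 + 49000)*(-1869) = 48924*(-1869) = -91438956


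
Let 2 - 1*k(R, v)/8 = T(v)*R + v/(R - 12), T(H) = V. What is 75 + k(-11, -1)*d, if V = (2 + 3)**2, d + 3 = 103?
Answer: 5097725/23 ≈ 2.2164e+5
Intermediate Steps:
d = 100 (d = -3 + 103 = 100)
V = 25 (V = 5**2 = 25)
T(H) = 25
k(R, v) = 16 - 200*R - 8*v/(-12 + R) (k(R, v) = 16 - 8*(25*R + v/(R - 12)) = 16 - 8*(25*R + v/(-12 + R)) = 16 + (-200*R - 8*v/(-12 + R)) = 16 - 200*R - 8*v/(-12 + R))
75 + k(-11, -1)*d = 75 + (8*(-24 - 1*(-1) - 25*(-11)**2 + 302*(-11))/(-12 - 11))*100 = 75 + (8*(-24 + 1 - 25*121 - 3322)/(-23))*100 = 75 + (8*(-1/23)*(-24 + 1 - 3025 - 3322))*100 = 75 + (8*(-1/23)*(-6370))*100 = 75 + (50960/23)*100 = 75 + 5096000/23 = 5097725/23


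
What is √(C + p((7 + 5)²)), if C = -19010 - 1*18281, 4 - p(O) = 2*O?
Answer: 15*I*√167 ≈ 193.84*I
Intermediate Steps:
p(O) = 4 - 2*O
C = -37291 (C = -19010 - 18281 = -37291)
√(C + p((7 + 5)²)) = √(-37291 + (4 - 2*(7 + 5)²)) = √(-37291 + (4 - 2*12²)) = √(-37291 + (4 - 2*144)) = √(-37291 + (4 - 288)) = √(-37291 - 284) = √(-37575) = 15*I*√167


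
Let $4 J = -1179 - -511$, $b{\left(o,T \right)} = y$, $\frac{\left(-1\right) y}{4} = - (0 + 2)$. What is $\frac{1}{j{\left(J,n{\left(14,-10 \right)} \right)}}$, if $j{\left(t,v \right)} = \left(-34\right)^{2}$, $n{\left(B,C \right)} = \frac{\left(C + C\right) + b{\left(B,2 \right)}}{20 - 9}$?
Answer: $\frac{1}{1156} \approx 0.00086505$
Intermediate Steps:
$y = 8$ ($y = - 4 \left(- (0 + 2)\right) = - 4 \left(\left(-1\right) 2\right) = \left(-4\right) \left(-2\right) = 8$)
$b{\left(o,T \right)} = 8$
$n{\left(B,C \right)} = \frac{8}{11} + \frac{2 C}{11}$ ($n{\left(B,C \right)} = \frac{\left(C + C\right) + 8}{20 - 9} = \frac{2 C + 8}{11} = \left(8 + 2 C\right) \frac{1}{11} = \frac{8}{11} + \frac{2 C}{11}$)
$J = -167$ ($J = \frac{-1179 - -511}{4} = \frac{-1179 + 511}{4} = \frac{1}{4} \left(-668\right) = -167$)
$j{\left(t,v \right)} = 1156$
$\frac{1}{j{\left(J,n{\left(14,-10 \right)} \right)}} = \frac{1}{1156}$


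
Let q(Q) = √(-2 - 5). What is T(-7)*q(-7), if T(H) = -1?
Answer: -I*√7 ≈ -2.6458*I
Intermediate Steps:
q(Q) = I*√7 (q(Q) = √(-7) = I*√7)
T(-7)*q(-7) = -I*√7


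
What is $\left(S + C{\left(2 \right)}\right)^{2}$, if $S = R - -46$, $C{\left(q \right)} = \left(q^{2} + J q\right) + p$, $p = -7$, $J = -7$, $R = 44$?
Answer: $5329$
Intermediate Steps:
$C{\left(q \right)} = -7 + q^{2} - 7 q$ ($C{\left(q \right)} = \left(q^{2} - 7 q\right) - 7 = -7 + q^{2} - 7 q$)
$S = 90$ ($S = 44 - -46 = 44 + 46 = 90$)
$\left(S + C{\left(2 \right)}\right)^{2} = \left(90 - \left(21 - 4\right)\right)^{2} = \left(90 - 17\right)^{2} = 73^{2} = 5329$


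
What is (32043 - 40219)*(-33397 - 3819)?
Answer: 304278016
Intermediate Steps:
(32043 - 40219)*(-33397 - 3819) = -8176*(-37216) = 304278016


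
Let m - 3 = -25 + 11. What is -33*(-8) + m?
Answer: 253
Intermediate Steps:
m = -11 (m = 3 + (-25 + 11) = 3 - 14 = -11)
-33*(-8) + m = -33*(-8) - 11 = 264 - 11 = 253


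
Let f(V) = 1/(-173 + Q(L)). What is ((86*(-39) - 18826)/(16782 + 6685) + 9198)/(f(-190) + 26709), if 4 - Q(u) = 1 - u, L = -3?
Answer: 18669060239/54216467176 ≈ 0.34434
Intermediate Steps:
Q(u) = 3 + u (Q(u) = 4 - (1 - u) = 4 + (-1 + u) = 3 + u)
f(V) = -1/173 (f(V) = 1/(-173 + (3 - 3)) = 1/(-173 + 0) = 1/(-173) = -1/173)
((86*(-39) - 18826)/(16782 + 6685) + 9198)/(f(-190) + 26709) = ((86*(-39) - 18826)/(16782 + 6685) + 9198)/(-1/173 + 26709) = ((-3354 - 18826)/23467 + 9198)/(4620656/173) = (-22180*1/23467 + 9198)*(173/4620656) = (-22180/23467 + 9198)*(173/4620656) = (215827286/23467)*(173/4620656) = 18669060239/54216467176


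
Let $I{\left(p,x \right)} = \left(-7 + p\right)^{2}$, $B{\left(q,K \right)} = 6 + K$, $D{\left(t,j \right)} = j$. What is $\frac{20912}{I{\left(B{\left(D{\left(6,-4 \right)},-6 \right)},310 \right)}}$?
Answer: $\frac{20912}{49} \approx 426.78$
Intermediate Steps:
$\frac{20912}{I{\left(B{\left(D{\left(6,-4 \right)},-6 \right)},310 \right)}} = \frac{20912}{\left(-7 + \left(6 - 6\right)\right)^{2}} = \frac{20912}{\left(-7 + 0\right)^{2}} = \frac{20912}{\left(-7\right)^{2}} = \frac{20912}{49}$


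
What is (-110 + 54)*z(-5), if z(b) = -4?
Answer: 224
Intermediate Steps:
(-110 + 54)*z(-5) = (-110 + 54)*(-4) = -56*(-4) = 224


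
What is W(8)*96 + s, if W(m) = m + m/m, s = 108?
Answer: 972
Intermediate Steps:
W(m) = 1 + m (W(m) = m + 1 = 1 + m)
W(8)*96 + s = (1 + 8)*96 + 108 = 9*96 + 108 = 864 + 108 = 972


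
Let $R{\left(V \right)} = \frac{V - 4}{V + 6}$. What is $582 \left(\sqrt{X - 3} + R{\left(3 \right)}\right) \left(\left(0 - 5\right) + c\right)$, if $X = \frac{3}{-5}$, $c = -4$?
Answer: $582 - \frac{15714 i \sqrt{10}}{5} \approx 582.0 - 9938.4 i$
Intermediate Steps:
$R{\left(V \right)} = \frac{-4 + V}{6 + V}$
$X = - \frac{3}{5}$ ($X = 3 \left(- \frac{1}{5}\right) = - \frac{3}{5} \approx -0.6$)
$582 \left(\sqrt{X - 3} + R{\left(3 \right)}\right) \left(\left(0 - 5\right) + c\right) = 582 \left(\sqrt{- \frac{3}{5} - 3} + \frac{-4 + 3}{6 + 3}\right) \left(\left(0 - 5\right) - 4\right) = 582 \left(\sqrt{- \frac{18}{5}} + \frac{1}{9} \left(-1\right)\right) \left(-5 - 4\right) = 582 \left(\frac{3 i \sqrt{10}}{5} + \frac{1}{9} \left(-1\right)\right) \left(-9\right) = 582 \left(\frac{3 i \sqrt{10}}{5} - \frac{1}{9}\right) \left(-9\right) = 582 \left(- \frac{1}{9} + \frac{3 i \sqrt{10}}{5}\right) \left(-9\right) = 582 \left(1 - \frac{27 i \sqrt{10}}{5}\right) = 582 - \frac{15714 i \sqrt{10}}{5}$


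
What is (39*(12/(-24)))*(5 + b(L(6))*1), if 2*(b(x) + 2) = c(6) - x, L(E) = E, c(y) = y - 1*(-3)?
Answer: -351/4 ≈ -87.750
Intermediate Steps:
c(y) = 3 + y (c(y) = y + 3 = 3 + y)
b(x) = 5/2 - x/2 (b(x) = -2 + ((3 + 6) - x)/2 = -2 + (9 - x)/2 = -2 + (9/2 - x/2) = 5/2 - x/2)
(39*(12/(-24)))*(5 + b(L(6))*1) = (39*(12/(-24)))*(5 + (5/2 - ½*6)*1) = (39*(12*(-1/24)))*(5 + (5/2 - 3)*1) = (39*(-½))*(5 - ½*1) = -39*(5 - ½)/2 = -39/2*9/2 = -351/4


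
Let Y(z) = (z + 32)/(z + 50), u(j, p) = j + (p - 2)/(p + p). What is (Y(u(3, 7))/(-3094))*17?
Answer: -55/15106 ≈ -0.0036409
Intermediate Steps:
u(j, p) = j + (-2 + p)/(2*p) (u(j, p) = j + (-2 + p)/((2*p)) = j + (-2 + p)*(1/(2*p)) = j + (-2 + p)/(2*p))
Y(z) = (32 + z)/(50 + z)
(Y(u(3, 7))/(-3094))*17 = (((32 + (1/2 + 3 - 1/7))/(50 + (1/2 + 3 - 1/7)))/(-3094))*17 = (((32 + (1/2 + 3 - 1*1/7))/(50 + (1/2 + 3 - 1*1/7)))*(-1/3094))*17 = (((32 + (1/2 + 3 - 1/7))/(50 + (1/2 + 3 - 1/7)))*(-1/3094))*17 = (((32 + 47/14)/(50 + 47/14))*(-1/3094))*17 = (((495/14)/(747/14))*(-1/3094))*17 = (((14/747)*(495/14))*(-1/3094))*17 = ((55/83)*(-1/3094))*17 = -55/256802*17 = -55/15106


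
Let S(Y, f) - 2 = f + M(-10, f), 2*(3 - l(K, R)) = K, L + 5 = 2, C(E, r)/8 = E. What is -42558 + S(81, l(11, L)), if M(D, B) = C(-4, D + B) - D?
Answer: -85161/2 ≈ -42581.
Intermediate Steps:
C(E, r) = 8*E
M(D, B) = -32 - D (M(D, B) = 8*(-4) - D = -32 - D)
L = -3 (L = -5 + 2 = -3)
l(K, R) = 3 - K/2
S(Y, f) = -20 + f (S(Y, f) = 2 + (f + (-32 - 1*(-10))) = 2 + (f + (-32 + 10)) = 2 + (f - 22) = 2 + (-22 + f) = -20 + f)
-42558 + S(81, l(11, L)) = -42558 + (-20 + (3 - ½*11)) = -42558 + (-20 + (3 - 11/2)) = -42558 + (-20 - 5/2) = -42558 - 45/2 = -85161/2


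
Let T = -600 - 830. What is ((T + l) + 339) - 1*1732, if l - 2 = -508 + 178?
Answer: -3151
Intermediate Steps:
T = -1430
l = -328 (l = 2 + (-508 + 178) = 2 - 330 = -328)
((T + l) + 339) - 1*1732 = ((-1430 - 328) + 339) - 1*1732 = (-1758 + 339) - 1732 = -1419 - 1732 = -3151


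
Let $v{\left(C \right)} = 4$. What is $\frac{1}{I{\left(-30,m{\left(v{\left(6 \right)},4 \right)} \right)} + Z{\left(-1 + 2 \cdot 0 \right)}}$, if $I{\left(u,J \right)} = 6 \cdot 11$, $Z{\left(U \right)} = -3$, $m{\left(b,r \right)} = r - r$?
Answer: $\frac{1}{63} \approx 0.015873$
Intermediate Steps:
$m{\left(b,r \right)} = 0$
$I{\left(u,J \right)} = 66$
$\frac{1}{I{\left(-30,m{\left(v{\left(6 \right)},4 \right)} \right)} + Z{\left(-1 + 2 \cdot 0 \right)}} = \frac{1}{66 - 3} = \frac{1}{63}$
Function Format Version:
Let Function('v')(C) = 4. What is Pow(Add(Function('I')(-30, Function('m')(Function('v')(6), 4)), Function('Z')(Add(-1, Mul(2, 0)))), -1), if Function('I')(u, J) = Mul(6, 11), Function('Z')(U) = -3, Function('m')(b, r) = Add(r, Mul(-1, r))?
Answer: Rational(1, 63) ≈ 0.015873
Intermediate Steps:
Function('m')(b, r) = 0
Function('I')(u, J) = 66
Pow(Add(Function('I')(-30, Function('m')(Function('v')(6), 4)), Function('Z')(Add(-1, Mul(2, 0)))), -1) = Pow(Add(66, -3), -1) = Pow(63, -1) = Rational(1, 63)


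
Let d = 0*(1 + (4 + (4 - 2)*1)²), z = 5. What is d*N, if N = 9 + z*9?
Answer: 0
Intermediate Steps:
N = 54 (N = 9 + 5*9 = 9 + 45 = 54)
d = 0 (d = 0*(1 + (4 + 2*1)²) = 0*(1 + (4 + 2)²) = 0*(1 + 6²) = 0*(1 + 36) = 0*37 = 0)
d*N = 0*54 = 0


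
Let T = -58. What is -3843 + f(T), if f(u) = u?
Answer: -3901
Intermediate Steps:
-3843 + f(T) = -3843 - 58 = -3901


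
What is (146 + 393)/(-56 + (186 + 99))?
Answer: 539/229 ≈ 2.3537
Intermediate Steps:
(146 + 393)/(-56 + (186 + 99)) = 539/(-56 + 285) = 539/229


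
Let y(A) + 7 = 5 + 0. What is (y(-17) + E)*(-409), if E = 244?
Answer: -98978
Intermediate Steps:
y(A) = -2 (y(A) = -7 + (5 + 0) = -7 + 5 = -2)
(y(-17) + E)*(-409) = (-2 + 244)*(-409) = 242*(-409) = -98978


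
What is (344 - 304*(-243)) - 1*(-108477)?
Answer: 182693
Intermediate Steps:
(344 - 304*(-243)) - 1*(-108477) = (344 + 73872) + 108477 = 74216 + 108477 = 182693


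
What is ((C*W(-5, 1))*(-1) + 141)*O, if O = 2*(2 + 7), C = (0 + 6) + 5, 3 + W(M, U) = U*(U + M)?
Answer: 3924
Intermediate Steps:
W(M, U) = -3 + U*(M + U) (W(M, U) = -3 + U*(U + M) = -3 + U*(M + U))
C = 11 (C = 6 + 5 = 11)
O = 18 (O = 2*9 = 18)
((C*W(-5, 1))*(-1) + 141)*O = ((11*(-3 + 1² - 5*1))*(-1) + 141)*18 = ((11*(-3 + 1 - 5))*(-1) + 141)*18 = ((11*(-7))*(-1) + 141)*18 = (-77*(-1) + 141)*18 = (77 + 141)*18 = 218*18 = 3924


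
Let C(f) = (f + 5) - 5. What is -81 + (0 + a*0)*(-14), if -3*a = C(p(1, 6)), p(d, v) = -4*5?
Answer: -81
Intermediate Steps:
p(d, v) = -20
C(f) = f (C(f) = (5 + f) - 5 = f)
a = 20/3 (a = -⅓*(-20) = 20/3 ≈ 6.6667)
-81 + (0 + a*0)*(-14) = -81 + (0 + (20/3)*0)*(-14) = -81 + (0 + 0)*(-14) = -81 + 0*(-14) = -81 + 0 = -81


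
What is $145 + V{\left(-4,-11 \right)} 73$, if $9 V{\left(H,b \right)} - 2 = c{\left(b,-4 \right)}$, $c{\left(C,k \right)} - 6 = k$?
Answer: $\frac{1597}{9} \approx 177.44$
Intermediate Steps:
$c{\left(C,k \right)} = 6 + k$
$V{\left(H,b \right)} = \frac{4}{9}$ ($V{\left(H,b \right)} = \frac{2}{9} + \frac{6 - 4}{9} = \frac{2}{9} + \frac{1}{9} \cdot 2 = \frac{2}{9} + \frac{2}{9} = \frac{4}{9}$)
$145 + V{\left(-4,-11 \right)} 73 = 145 + \frac{4}{9} \cdot 73 = 145 + \frac{292}{9} = \frac{1597}{9}$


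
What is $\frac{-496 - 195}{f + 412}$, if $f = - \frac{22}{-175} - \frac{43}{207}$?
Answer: $- \frac{25031475}{14921729} \approx -1.6775$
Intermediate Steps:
$f = - \frac{2971}{36225}$ ($f = \left(-22\right) \left(- \frac{1}{175}\right) - \frac{43}{207} = \frac{22}{175} - \frac{43}{207} = - \frac{2971}{36225} \approx -0.082015$)
$\frac{-496 - 195}{f + 412} = \frac{-496 - 195}{- \frac{2971}{36225} + 412} = - \frac{691}{\frac{14921729}{36225}} = \left(-691\right) \frac{36225}{14921729} = - \frac{25031475}{14921729}$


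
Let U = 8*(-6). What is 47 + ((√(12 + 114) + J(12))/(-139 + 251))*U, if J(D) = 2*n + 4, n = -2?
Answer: 47 - 9*√14/7 ≈ 42.189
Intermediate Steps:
U = -48
J(D) = 0 (J(D) = 2*(-2) + 4 = -4 + 4 = 0)
47 + ((√(12 + 114) + J(12))/(-139 + 251))*U = 47 + ((√(12 + 114) + 0)/(-139 + 251))*(-48) = 47 + ((√126 + 0)/112)*(-48) = 47 + ((3*√14 + 0)*(1/112))*(-48) = 47 + ((3*√14)*(1/112))*(-48) = 47 + (3*√14/112)*(-48) = 47 - 9*√14/7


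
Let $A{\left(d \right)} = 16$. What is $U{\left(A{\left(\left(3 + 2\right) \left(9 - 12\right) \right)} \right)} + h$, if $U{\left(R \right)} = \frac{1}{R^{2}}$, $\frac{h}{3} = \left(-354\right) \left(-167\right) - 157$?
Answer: $\frac{45282049}{256} \approx 1.7688 \cdot 10^{5}$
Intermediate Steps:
$h = 176883$ ($h = 3 \left(\left(-354\right) \left(-167\right) - 157\right) = 3 \left(59118 - 157\right) = 3 \cdot 58961 = 176883$)
$U{\left(R \right)} = \frac{1}{R^{2}}$
$U{\left(A{\left(\left(3 + 2\right) \left(9 - 12\right) \right)} \right)} + h = \frac{1}{256} + 176883 = \frac{45282049}{256}$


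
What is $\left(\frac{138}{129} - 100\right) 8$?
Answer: $- \frac{34032}{43} \approx -791.44$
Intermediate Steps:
$\left(\frac{138}{129} - 100\right) 8 = \left(138 \cdot \frac{1}{129} - 100\right) 8 = \left(\frac{46}{43} - 100\right) 8 = \left(- \frac{4254}{43}\right) 8 = - \frac{34032}{43}$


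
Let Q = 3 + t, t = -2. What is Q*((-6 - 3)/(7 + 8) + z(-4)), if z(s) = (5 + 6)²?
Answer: 602/5 ≈ 120.40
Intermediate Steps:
Q = 1 (Q = 3 - 2 = 1)
z(s) = 121 (z(s) = 11² = 121)
Q*((-6 - 3)/(7 + 8) + z(-4)) = 1*((-6 - 3)/(7 + 8) + 121) = 1*(-9/15 + 121) = 1*(-9*1/15 + 121) = 1*(-⅗ + 121) = 1*(602/5) = 602/5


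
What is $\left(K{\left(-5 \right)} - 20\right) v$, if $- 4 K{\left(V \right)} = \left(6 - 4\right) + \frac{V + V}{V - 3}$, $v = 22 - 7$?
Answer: $- \frac{4995}{16} \approx -312.19$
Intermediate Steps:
$v = 15$ ($v = 22 - 7 = 15$)
$K{\left(V \right)} = - \frac{1}{2} - \frac{V}{2 \left(-3 + V\right)}$ ($K{\left(V \right)} = - \frac{\left(6 - 4\right) + \frac{V + V}{V - 3}}{4} = - \frac{2 + \frac{2 V}{-3 + V}}{4} = - \frac{1}{2} - \frac{V}{2 \left(-3 + V\right)}$)
$\left(K{\left(-5 \right)} - 20\right) v = \left(\frac{\frac{3}{2} - -5}{-3 - 5} - 20\right) 15 = \left(\frac{\frac{3}{2} + 5}{-8} - 20\right) 15 = \left(\left(- \frac{1}{8}\right) \frac{13}{2} - 20\right) 15 = \left(- \frac{13}{16} - 20\right) 15 = \left(- \frac{333}{16}\right) 15 = - \frac{4995}{16}$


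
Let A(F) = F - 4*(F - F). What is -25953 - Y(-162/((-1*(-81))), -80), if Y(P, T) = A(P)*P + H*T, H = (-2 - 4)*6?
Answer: -28837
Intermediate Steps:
H = -36 (H = -6*6 = -36)
A(F) = F (A(F) = F - 4*0 = F + 0 = F)
Y(P, T) = P² - 36*T (Y(P, T) = P*P - 36*T = P² - 36*T)
-25953 - Y(-162/((-1*(-81))), -80) = -25953 - ((-162/((-1*(-81))))² - 36*(-80)) = -25953 - ((-162/81)² + 2880) = -25953 - ((-162*1/81)² + 2880) = -25953 - ((-2)² + 2880) = -25953 - (4 + 2880) = -25953 - 1*2884 = -25953 - 2884 = -28837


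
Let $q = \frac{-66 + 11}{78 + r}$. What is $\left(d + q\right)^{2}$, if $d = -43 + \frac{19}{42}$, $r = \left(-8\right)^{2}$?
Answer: $\frac{4098048256}{2223081} \approx 1843.4$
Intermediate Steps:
$r = 64$
$d = - \frac{1787}{42}$ ($d = -43 + 19 \cdot \frac{1}{42} = -43 + \frac{19}{42} = - \frac{1787}{42} \approx -42.548$)
$q = - \frac{55}{142}$ ($q = \frac{-66 + 11}{78 + 64} = - \frac{55}{142} \approx -0.38732$)
$\left(d + q\right)^{2} = \left(- \frac{1787}{42} - \frac{55}{142}\right)^{2} = \left(- \frac{64016}{1491}\right)^{2} = \frac{4098048256}{2223081}$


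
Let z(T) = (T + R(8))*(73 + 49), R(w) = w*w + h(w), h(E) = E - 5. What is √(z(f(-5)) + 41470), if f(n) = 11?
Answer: √50986 ≈ 225.80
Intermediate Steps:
h(E) = -5 + E
R(w) = -5 + w + w² (R(w) = w*w + (-5 + w) = w² + (-5 + w) = -5 + w + w²)
z(T) = 8174 + 122*T (z(T) = (T + (-5 + 8 + 8²))*(73 + 49) = (T + (-5 + 8 + 64))*122 = (T + 67)*122 = (67 + T)*122 = 8174 + 122*T)
√(z(f(-5)) + 41470) = √((8174 + 122*11) + 41470) = √((8174 + 1342) + 41470) = √(9516 + 41470) = √50986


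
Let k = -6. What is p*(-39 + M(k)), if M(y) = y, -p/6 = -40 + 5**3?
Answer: 22950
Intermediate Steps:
p = -510 (p = -6*(-40 + 5**3) = -6*(-40 + 125) = -6*85 = -510)
p*(-39 + M(k)) = -510*(-39 - 6) = -510*(-45) = 22950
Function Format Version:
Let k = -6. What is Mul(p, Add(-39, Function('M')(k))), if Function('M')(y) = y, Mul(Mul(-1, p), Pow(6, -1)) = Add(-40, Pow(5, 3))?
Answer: 22950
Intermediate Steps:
p = -510 (p = Mul(-6, Add(-40, Pow(5, 3))) = Mul(-6, Add(-40, 125)) = Mul(-6, 85) = -510)
Mul(p, Add(-39, Function('M')(k))) = Mul(-510, Add(-39, -6)) = Mul(-510, -45) = 22950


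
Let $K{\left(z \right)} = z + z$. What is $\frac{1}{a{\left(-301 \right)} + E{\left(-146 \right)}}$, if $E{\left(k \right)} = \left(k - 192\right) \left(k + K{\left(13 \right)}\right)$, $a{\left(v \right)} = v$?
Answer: $\frac{1}{40259} \approx 2.4839 \cdot 10^{-5}$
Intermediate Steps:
$K{\left(z \right)} = 2 z$
$E{\left(k \right)} = \left(-192 + k\right) \left(26 + k\right)$ ($E{\left(k \right)} = \left(k - 192\right) \left(k + 2 \cdot 13\right) = \left(-192 + k\right) \left(k + 26\right) = \left(-192 + k\right) \left(26 + k\right)$)
$\frac{1}{a{\left(-301 \right)} + E{\left(-146 \right)}} = \frac{1}{-301 - \left(-19244 - 21316\right)} = \frac{1}{-301 + \left(-4992 + 21316 + 24236\right)} = \frac{1}{-301 + 40560} = \frac{1}{40259}$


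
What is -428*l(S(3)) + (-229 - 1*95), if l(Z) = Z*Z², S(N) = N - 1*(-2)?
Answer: -53824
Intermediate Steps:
S(N) = 2 + N (S(N) = N + 2 = 2 + N)
l(Z) = Z³
-428*l(S(3)) + (-229 - 1*95) = -428*(2 + 3)³ + (-229 - 1*95) = -428*5³ + (-229 - 95) = -428*125 - 324 = -53500 - 324 = -53824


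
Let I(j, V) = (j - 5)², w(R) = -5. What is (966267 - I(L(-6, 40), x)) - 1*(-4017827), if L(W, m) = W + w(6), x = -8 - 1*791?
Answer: 4983838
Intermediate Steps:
x = -799 (x = -8 - 791 = -799)
L(W, m) = -5 + W (L(W, m) = W - 5 = -5 + W)
I(j, V) = (-5 + j)²
(966267 - I(L(-6, 40), x)) - 1*(-4017827) = (966267 - (-5 + (-5 - 6))²) - 1*(-4017827) = (966267 - (-5 - 11)²) + 4017827 = (966267 - 1*(-16)²) + 4017827 = (966267 - 1*256) + 4017827 = (966267 - 256) + 4017827 = 966011 + 4017827 = 4983838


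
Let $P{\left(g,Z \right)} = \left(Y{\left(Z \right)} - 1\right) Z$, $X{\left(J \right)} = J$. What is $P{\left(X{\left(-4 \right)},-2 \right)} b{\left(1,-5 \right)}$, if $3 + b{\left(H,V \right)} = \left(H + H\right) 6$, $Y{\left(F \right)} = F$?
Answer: $54$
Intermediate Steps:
$b{\left(H,V \right)} = -3 + 12 H$ ($b{\left(H,V \right)} = -3 + \left(H + H\right) 6 = -3 + 2 H 6 = -3 + 12 H$)
$P{\left(g,Z \right)} = Z \left(-1 + Z\right)$ ($P{\left(g,Z \right)} = \left(Z - 1\right) Z = \left(-1 + Z\right) Z = Z \left(-1 + Z\right)$)
$P{\left(X{\left(-4 \right)},-2 \right)} b{\left(1,-5 \right)} = - 2 \left(-1 - 2\right) \left(-3 + 12 \cdot 1\right) = \left(-2\right) \left(-3\right) \left(-3 + 12\right) = 6 \cdot 9 = 54$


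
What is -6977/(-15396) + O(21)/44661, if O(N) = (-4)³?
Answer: 34512717/76400084 ≈ 0.45174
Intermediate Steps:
O(N) = -64
-6977/(-15396) + O(21)/44661 = -6977/(-15396) - 64/44661 = -6977*(-1/15396) - 64*1/44661 = 6977/15396 - 64/44661 = 34512717/76400084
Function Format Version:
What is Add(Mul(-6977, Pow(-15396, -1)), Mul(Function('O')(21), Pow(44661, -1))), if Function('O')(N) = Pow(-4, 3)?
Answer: Rational(34512717, 76400084) ≈ 0.45174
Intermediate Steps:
Function('O')(N) = -64
Add(Mul(-6977, Pow(-15396, -1)), Mul(Function('O')(21), Pow(44661, -1))) = Add(Mul(-6977, Pow(-15396, -1)), Mul(-64, Pow(44661, -1))) = Add(Mul(-6977, Rational(-1, 15396)), Mul(-64, Rational(1, 44661))) = Add(Rational(6977, 15396), Rational(-64, 44661)) = Rational(34512717, 76400084)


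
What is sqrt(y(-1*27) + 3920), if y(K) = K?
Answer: sqrt(3893) ≈ 62.394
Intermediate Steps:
sqrt(y(-1*27) + 3920) = sqrt(-1*27 + 3920) = sqrt(-27 + 3920) = sqrt(3893)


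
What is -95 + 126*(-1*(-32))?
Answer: 3937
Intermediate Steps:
-95 + 126*(-1*(-32)) = -95 + 126*32 = -95 + 4032 = 3937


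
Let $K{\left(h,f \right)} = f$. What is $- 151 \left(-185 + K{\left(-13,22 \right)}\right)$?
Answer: $24613$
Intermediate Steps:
$- 151 \left(-185 + K{\left(-13,22 \right)}\right) = - 151 \left(-185 + 22\right) = \left(-151\right) \left(-163\right) = 24613$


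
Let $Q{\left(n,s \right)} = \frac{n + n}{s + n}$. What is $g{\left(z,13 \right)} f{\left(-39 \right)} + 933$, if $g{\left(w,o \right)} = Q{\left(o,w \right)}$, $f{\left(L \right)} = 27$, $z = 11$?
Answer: $\frac{3849}{4} \approx 962.25$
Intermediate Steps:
$Q{\left(n,s \right)} = \frac{2 n}{n + s}$
$g{\left(w,o \right)} = \frac{2 o}{o + w}$
$g{\left(z,13 \right)} f{\left(-39 \right)} + 933 = 2 \cdot 13 \frac{1}{13 + 11} \cdot 27 + 933 = 2 \cdot 13 \cdot \frac{1}{24} \cdot 27 + 933 = \frac{13}{12} \cdot 27 + 933 = \frac{117}{4} + 933 = \frac{3849}{4}$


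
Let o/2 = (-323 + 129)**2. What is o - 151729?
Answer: -76457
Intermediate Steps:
o = 75272 (o = 2*(-323 + 129)**2 = 2*(-194)**2 = 2*37636 = 75272)
o - 151729 = 75272 - 151729 = -76457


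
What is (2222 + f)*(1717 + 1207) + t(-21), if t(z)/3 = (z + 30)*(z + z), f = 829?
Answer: 8919990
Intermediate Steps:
t(z) = 6*z*(30 + z) (t(z) = 3*((z + 30)*(z + z)) = 3*((30 + z)*(2*z)) = 3*(2*z*(30 + z)) = 6*z*(30 + z))
(2222 + f)*(1717 + 1207) + t(-21) = (2222 + 829)*(1717 + 1207) + 6*(-21)*(30 - 21) = 3051*2924 + 6*(-21)*9 = 8921124 - 1134 = 8919990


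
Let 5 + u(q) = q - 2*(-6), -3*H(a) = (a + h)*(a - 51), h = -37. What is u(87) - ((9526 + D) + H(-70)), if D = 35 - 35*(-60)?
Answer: -21754/3 ≈ -7251.3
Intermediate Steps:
D = 2135 (D = 35 + 2100 = 2135)
H(a) = -(-51 + a)*(-37 + a)/3 (H(a) = -(a - 37)*(a - 51)/3 = -(-37 + a)*(-51 + a)/3 = -(-51 + a)*(-37 + a)/3)
u(q) = 7 + q (u(q) = -5 + (q - 2*(-6)) = -5 + (q + 12) = -5 + (12 + q) = 7 + q)
u(87) - ((9526 + D) + H(-70)) = (7 + 87) - ((9526 + 2135) + (-629 - ⅓*(-70)² + (88/3)*(-70))) = 94 - (11661 + (-629 - ⅓*4900 - 6160/3)) = 94 - (11661 + (-629 - 4900/3 - 6160/3)) = 94 - (11661 - 12947/3) = 94 - 1*22036/3 = 94 - 22036/3 = -21754/3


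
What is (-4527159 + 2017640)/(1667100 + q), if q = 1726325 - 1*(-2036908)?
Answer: -2509519/5430333 ≈ -0.46213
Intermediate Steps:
q = 3763233 (q = 1726325 + 2036908 = 3763233)
(-4527159 + 2017640)/(1667100 + q) = (-4527159 + 2017640)/(1667100 + 3763233) = -2509519/5430333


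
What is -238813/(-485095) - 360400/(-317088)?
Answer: 15659560909/9613612710 ≈ 1.6289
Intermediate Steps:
-238813/(-485095) - 360400/(-317088) = -238813*(-1/485095) - 360400*(-1/317088) = 238813/485095 + 22525/19818 = 15659560909/9613612710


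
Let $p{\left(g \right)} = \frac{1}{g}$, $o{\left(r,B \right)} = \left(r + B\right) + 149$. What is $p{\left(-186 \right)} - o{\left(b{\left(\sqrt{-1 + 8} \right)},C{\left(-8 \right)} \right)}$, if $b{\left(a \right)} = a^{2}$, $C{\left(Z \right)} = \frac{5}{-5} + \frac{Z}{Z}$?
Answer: $- \frac{29017}{186} \approx -156.01$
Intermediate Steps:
$C{\left(Z \right)} = 0$ ($C{\left(Z \right)} = 5 \left(- \frac{1}{5}\right) + 1 = -1 + 1 = 0$)
$o{\left(r,B \right)} = 149 + B + r$ ($o{\left(r,B \right)} = \left(B + r\right) + 149 = 149 + B + r$)
$p{\left(-186 \right)} - o{\left(b{\left(\sqrt{-1 + 8} \right)},C{\left(-8 \right)} \right)} = \frac{1}{-186} - \left(149 + 0 + \left(\sqrt{-1 + 8}\right)^{2}\right) = - \frac{1}{186} - \left(149 + 0 + \left(\sqrt{7}\right)^{2}\right) = - \frac{1}{186} - \left(149 + 0 + 7\right) = - \frac{1}{186} - 156 = - \frac{29017}{186}$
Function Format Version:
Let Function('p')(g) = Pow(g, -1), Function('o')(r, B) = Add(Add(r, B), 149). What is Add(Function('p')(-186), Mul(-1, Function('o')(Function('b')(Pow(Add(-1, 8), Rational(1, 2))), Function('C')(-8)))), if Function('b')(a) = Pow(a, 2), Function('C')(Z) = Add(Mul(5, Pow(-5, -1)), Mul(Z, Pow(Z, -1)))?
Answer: Rational(-29017, 186) ≈ -156.01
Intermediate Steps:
Function('C')(Z) = 0 (Function('C')(Z) = Add(Mul(5, Rational(-1, 5)), 1) = Add(-1, 1) = 0)
Function('o')(r, B) = Add(149, B, r) (Function('o')(r, B) = Add(Add(B, r), 149) = Add(149, B, r))
Add(Function('p')(-186), Mul(-1, Function('o')(Function('b')(Pow(Add(-1, 8), Rational(1, 2))), Function('C')(-8)))) = Add(Pow(-186, -1), Mul(-1, Add(149, 0, Pow(Pow(Add(-1, 8), Rational(1, 2)), 2)))) = Add(Rational(-1, 186), Mul(-1, Add(149, 0, Pow(Pow(7, Rational(1, 2)), 2)))) = Add(Rational(-1, 186), Mul(-1, Add(149, 0, 7))) = Add(Rational(-1, 186), Mul(-1, 156)) = Add(Rational(-1, 186), -156) = Rational(-29017, 186)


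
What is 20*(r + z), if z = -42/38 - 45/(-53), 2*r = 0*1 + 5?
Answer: 45190/1007 ≈ 44.876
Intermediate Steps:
r = 5/2 (r = (0*1 + 5)/2 = (0 + 5)/2 = (1/2)*5 = 5/2 ≈ 2.5000)
z = -258/1007 (z = -42*1/38 - 45*(-1/53) = -21/19 + 45/53 = -258/1007 ≈ -0.25621)
20*(r + z) = 20*(5/2 - 258/1007) = 20*(4519/2014) = 45190/1007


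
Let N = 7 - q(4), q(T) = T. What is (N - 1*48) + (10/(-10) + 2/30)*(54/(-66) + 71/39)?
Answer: -59119/1287 ≈ -45.935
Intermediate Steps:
N = 3 (N = 7 - 1*4 = 7 - 4 = 3)
(N - 1*48) + (10/(-10) + 2/30)*(54/(-66) + 71/39) = (3 - 1*48) + (10/(-10) + 2/30)*(54/(-66) + 71/39) = (3 - 48) + (10*(-⅒) + 2*(1/30))*(54*(-1/66) + 71*(1/39)) = -45 + (-1 + 1/15)*(-9/11 + 71/39) = -45 - 14/15*430/429 = -45 - 1204/1287 = -59119/1287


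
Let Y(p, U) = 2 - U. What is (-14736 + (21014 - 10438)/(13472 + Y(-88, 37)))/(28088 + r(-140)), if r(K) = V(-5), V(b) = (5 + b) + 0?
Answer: -24749632/47177307 ≈ -0.52461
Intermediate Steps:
V(b) = 5 + b
r(K) = 0 (r(K) = 5 - 5 = 0)
(-14736 + (21014 - 10438)/(13472 + Y(-88, 37)))/(28088 + r(-140)) = (-14736 + (21014 - 10438)/(13472 + (2 - 1*37)))/(28088 + 0) = (-14736 + 10576/(13472 + (2 - 37)))/28088 = (-14736 + 10576/(13472 - 35))*(1/28088) = (-14736 + 10576/13437)*(1/28088) = -197997056/13437*1/28088 = -24749632/47177307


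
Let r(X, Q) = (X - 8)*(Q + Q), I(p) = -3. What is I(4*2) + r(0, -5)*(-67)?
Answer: -5363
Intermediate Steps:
r(X, Q) = 2*Q*(-8 + X) (r(X, Q) = (-8 + X)*(2*Q) = 2*Q*(-8 + X))
I(4*2) + r(0, -5)*(-67) = -3 + (2*(-5)*(-8 + 0))*(-67) = -3 + (2*(-5)*(-8))*(-67) = -3 + 80*(-67) = -3 - 5360 = -5363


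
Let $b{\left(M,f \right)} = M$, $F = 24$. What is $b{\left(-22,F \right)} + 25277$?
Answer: $25255$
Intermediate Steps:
$b{\left(-22,F \right)} + 25277 = -22 + 25277 = 25255$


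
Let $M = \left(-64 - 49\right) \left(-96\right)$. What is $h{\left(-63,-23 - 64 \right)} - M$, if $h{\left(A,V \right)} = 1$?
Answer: $-10847$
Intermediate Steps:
$M = 10848$ ($M = \left(-113\right) \left(-96\right) = 10848$)
$h{\left(-63,-23 - 64 \right)} - M = 1 - 10848 = -10847$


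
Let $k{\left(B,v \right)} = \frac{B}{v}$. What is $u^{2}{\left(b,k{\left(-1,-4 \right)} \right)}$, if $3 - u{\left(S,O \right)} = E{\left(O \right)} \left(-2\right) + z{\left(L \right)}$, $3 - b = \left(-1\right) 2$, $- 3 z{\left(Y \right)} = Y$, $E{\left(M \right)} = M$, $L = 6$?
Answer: $\frac{121}{4} \approx 30.25$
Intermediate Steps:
$z{\left(Y \right)} = - \frac{Y}{3}$
$b = 5$ ($b = 3 - \left(-1\right) 2 = 3 - -2 = 3 + 2 = 5$)
$u{\left(S,O \right)} = 5 + 2 O$ ($u{\left(S,O \right)} = 3 - \left(O \left(-2\right) - 2\right) = 3 - \left(- 2 O - 2\right) = 3 - \left(-2 - 2 O\right) = 3 + \left(2 + 2 O\right) = 5 + 2 O$)
$u^{2}{\left(b,k{\left(-1,-4 \right)} \right)} = \left(5 + 2 \left(- \frac{1}{-4}\right)\right)^{2} = \left(5 + 2 \left(\left(-1\right) \left(- \frac{1}{4}\right)\right)\right)^{2} = \left(5 + 2 \cdot \frac{1}{4}\right)^{2} = \left(5 + \frac{1}{2}\right)^{2} = \left(\frac{11}{2}\right)^{2} = \frac{121}{4}$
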